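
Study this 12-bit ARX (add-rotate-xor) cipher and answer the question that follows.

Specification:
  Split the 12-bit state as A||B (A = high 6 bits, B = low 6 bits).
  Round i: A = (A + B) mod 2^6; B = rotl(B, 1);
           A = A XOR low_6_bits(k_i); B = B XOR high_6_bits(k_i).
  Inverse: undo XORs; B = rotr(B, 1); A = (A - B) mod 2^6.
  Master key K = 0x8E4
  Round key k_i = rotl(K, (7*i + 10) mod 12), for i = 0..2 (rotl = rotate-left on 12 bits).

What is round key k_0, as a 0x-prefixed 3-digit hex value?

K = 0x8E4
k_0 = rotl(K, (7*0+10) mod 12) = rotl(K, 10) = 0x239

0x239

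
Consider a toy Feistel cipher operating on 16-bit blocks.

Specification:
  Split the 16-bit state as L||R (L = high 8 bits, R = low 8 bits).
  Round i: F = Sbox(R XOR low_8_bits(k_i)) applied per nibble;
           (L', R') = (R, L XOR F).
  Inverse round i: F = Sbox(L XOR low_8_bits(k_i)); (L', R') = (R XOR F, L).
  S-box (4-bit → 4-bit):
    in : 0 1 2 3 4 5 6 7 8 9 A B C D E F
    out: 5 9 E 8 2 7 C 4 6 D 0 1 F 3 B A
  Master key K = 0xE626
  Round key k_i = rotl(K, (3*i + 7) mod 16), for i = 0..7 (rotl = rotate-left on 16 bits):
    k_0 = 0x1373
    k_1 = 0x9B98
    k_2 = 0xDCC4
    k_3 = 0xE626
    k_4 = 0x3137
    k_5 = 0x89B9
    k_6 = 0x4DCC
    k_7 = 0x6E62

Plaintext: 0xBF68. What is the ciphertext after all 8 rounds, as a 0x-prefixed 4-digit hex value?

s_0 = plaintext = 0xBF68
s_1 = Round(s_0, k_0) = 0x682E
s_2 = Round(s_1, k_1) = 0x2E74
s_3 = Round(s_2, k_2) = 0x743B
s_4 = Round(s_3, k_3) = 0x3BE7
s_5 = Round(s_4, k_4) = 0xE70E
s_6 = Round(s_5, k_5) = 0x0EF3
s_7 = Round(s_6, k_6) = 0xF384
s_8 = Round(s_7, k_7) = 0x844F

0x844F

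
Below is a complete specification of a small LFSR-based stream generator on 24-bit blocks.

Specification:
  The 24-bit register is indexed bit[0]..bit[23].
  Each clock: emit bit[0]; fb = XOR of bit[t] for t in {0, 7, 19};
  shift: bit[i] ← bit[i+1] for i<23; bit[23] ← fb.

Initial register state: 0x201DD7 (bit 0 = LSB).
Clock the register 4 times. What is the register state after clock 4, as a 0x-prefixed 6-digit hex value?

reg_0 = 0x201DD7
clock 1: out=1, reg = 0x100EEB
clock 2: out=1, reg = 0x080775
clock 3: out=1, reg = 0x0403BA
clock 4: out=0, reg = 0x8201DD

0x8201DD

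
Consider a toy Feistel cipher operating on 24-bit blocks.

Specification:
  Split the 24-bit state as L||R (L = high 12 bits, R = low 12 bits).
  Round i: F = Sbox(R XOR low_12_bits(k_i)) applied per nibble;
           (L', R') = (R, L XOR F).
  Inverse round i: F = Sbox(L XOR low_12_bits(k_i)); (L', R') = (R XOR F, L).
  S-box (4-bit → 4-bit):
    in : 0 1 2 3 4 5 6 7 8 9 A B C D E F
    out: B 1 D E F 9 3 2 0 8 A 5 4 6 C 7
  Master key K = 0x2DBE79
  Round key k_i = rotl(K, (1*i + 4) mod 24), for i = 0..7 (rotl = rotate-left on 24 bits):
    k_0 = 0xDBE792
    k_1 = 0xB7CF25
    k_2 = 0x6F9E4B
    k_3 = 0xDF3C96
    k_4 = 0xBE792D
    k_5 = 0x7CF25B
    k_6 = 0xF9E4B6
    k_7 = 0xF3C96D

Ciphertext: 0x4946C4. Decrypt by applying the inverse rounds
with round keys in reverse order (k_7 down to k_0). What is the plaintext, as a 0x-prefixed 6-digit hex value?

0x38BFA7

s_0 = ciphertext = 0x4946C4
s_1 = InvRound(s_0, k_7) = 0x0BC494
s_2 = InvRound(s_1, k_6) = 0xB2E0BC
s_3 = InvRound(s_2, k_5) = 0x895B2E
s_4 = InvRound(s_3, k_4) = 0xA7E895
s_5 = InvRound(s_4, k_3) = 0xB55A7E
s_6 = InvRound(s_5, k_2) = 0x362B55
s_7 = InvRound(s_6, k_1) = 0xFA7362
s_8 = InvRound(s_7, k_0) = 0x38BFA7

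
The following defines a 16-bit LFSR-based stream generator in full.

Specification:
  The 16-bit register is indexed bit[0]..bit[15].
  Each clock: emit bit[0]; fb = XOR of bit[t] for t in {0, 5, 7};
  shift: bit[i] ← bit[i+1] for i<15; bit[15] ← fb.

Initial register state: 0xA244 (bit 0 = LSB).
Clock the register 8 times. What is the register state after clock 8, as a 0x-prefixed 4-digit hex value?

reg_0 = 0xA244
clock 1: out=0, reg = 0x5122
clock 2: out=0, reg = 0xA891
clock 3: out=1, reg = 0x5448
clock 4: out=0, reg = 0x2A24
clock 5: out=0, reg = 0x9512
clock 6: out=0, reg = 0x4A89
clock 7: out=1, reg = 0x2544
clock 8: out=0, reg = 0x12A2

0x12A2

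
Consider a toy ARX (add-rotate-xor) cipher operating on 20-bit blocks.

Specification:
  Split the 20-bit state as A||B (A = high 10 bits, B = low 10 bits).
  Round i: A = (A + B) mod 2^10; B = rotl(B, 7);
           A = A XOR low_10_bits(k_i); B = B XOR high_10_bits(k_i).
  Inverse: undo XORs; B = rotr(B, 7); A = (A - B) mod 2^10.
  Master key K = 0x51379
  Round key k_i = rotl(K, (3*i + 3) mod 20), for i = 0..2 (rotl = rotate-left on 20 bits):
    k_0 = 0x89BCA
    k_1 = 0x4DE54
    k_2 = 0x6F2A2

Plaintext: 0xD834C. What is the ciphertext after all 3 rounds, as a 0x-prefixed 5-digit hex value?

0x0F6EB

s_0 = plaintext = 0xD834C
s_1 = Round(s_0, k_0) = 0x5984F
s_2 = Round(s_1, k_1) = 0xF86BE
s_3 = Round(s_2, k_2) = 0x0F6EB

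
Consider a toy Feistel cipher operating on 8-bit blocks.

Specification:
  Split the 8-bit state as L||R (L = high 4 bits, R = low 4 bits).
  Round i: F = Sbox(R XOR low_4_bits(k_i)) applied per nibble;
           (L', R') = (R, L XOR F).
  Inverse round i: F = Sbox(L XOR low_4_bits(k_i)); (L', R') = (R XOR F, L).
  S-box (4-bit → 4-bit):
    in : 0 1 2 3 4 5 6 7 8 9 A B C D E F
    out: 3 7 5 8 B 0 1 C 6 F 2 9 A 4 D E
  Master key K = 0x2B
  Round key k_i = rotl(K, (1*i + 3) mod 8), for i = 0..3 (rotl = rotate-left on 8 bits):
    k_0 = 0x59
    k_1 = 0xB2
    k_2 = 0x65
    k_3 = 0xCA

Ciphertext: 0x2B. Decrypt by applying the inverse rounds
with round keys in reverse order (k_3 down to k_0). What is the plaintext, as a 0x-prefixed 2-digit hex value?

s_0 = ciphertext = 0x2B
s_1 = InvRound(s_0, k_3) = 0xD2
s_2 = InvRound(s_1, k_2) = 0x4D
s_3 = InvRound(s_2, k_1) = 0xC4
s_4 = InvRound(s_3, k_0) = 0x4C

0x4C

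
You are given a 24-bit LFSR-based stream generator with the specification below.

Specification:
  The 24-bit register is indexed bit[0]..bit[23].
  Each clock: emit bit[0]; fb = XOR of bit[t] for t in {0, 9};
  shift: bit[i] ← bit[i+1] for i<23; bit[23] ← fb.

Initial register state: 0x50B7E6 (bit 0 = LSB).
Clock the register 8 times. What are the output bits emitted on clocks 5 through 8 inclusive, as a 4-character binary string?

0111

reg_0 = 0x50B7E6
clock 1: out=0, reg = 0xA85BF3
clock 2: out=1, reg = 0x542DF9
clock 3: out=1, reg = 0xAA16FC
clock 4: out=0, reg = 0xD50B7E
clock 5: out=0, reg = 0xEA85BF
clock 6: out=1, reg = 0xF542DF
clock 7: out=1, reg = 0x7AA16F
clock 8: out=1, reg = 0xBD50B7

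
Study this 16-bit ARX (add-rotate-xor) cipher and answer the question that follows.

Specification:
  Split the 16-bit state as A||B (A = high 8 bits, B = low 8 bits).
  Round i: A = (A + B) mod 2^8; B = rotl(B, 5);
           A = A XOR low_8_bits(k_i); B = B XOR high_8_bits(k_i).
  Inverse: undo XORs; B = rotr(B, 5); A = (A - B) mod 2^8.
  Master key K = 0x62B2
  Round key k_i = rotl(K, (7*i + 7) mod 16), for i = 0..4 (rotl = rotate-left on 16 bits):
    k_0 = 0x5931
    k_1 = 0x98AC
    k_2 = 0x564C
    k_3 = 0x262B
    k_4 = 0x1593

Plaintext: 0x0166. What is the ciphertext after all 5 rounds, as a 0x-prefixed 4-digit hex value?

0x2C9D

s_0 = plaintext = 0x0166
s_1 = Round(s_0, k_0) = 0x5695
s_2 = Round(s_1, k_1) = 0x472A
s_3 = Round(s_2, k_2) = 0x3D13
s_4 = Round(s_3, k_3) = 0x7B44
s_5 = Round(s_4, k_4) = 0x2C9D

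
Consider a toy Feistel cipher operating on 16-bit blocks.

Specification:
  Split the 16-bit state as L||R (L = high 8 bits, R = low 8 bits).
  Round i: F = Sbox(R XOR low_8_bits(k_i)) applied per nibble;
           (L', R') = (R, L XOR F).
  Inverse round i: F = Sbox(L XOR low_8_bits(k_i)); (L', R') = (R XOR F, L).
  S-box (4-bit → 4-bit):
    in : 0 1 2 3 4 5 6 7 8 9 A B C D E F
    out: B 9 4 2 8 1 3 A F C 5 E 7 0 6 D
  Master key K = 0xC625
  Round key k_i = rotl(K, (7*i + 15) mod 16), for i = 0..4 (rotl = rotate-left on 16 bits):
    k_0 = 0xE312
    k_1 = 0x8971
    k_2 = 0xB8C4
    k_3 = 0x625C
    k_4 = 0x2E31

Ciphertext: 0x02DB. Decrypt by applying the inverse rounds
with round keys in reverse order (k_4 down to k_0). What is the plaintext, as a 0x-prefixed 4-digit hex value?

0x42D7

s_0 = ciphertext = 0x02DB
s_1 = InvRound(s_0, k_4) = 0xF902
s_2 = InvRound(s_1, k_3) = 0x53F9
s_3 = InvRound(s_2, k_2) = 0x3353
s_4 = InvRound(s_3, k_1) = 0xD733
s_5 = InvRound(s_4, k_0) = 0x42D7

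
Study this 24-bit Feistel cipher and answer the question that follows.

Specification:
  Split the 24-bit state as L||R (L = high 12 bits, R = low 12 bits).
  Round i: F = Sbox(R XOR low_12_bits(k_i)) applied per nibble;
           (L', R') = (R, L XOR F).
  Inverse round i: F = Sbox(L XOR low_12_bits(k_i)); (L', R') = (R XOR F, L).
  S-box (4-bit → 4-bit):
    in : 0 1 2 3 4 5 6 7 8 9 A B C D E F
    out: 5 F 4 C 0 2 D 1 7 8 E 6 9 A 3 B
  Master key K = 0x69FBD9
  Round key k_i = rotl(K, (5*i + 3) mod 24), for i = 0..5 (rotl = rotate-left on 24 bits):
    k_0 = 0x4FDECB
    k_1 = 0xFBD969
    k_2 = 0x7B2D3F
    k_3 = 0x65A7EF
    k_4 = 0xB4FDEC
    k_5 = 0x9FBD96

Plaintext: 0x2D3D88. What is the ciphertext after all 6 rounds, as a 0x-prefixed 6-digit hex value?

s_0 = plaintext = 0x2D3D88
s_1 = Round(s_0, k_0) = 0xD88EDF
s_2 = Round(s_1, k_1) = 0xEDFCE5
s_3 = Round(s_2, k_2) = 0xCE5171
s_4 = Round(s_3, k_3) = 0x171166
s_5 = Round(s_4, k_4) = 0x16680F
s_6 = Round(s_5, k_5) = 0x80F3EE

0x80F3EE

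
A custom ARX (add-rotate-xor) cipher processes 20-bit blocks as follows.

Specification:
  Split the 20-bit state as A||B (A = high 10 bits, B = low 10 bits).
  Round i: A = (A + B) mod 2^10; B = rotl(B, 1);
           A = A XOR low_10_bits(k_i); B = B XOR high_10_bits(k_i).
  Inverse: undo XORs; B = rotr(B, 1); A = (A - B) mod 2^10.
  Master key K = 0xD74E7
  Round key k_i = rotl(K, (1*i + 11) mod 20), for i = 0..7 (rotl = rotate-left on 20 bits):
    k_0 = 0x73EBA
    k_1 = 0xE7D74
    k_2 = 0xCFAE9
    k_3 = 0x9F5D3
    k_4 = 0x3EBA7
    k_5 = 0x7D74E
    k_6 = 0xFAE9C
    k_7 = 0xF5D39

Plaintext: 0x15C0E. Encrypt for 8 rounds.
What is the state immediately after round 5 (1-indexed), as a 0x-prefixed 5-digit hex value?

0xCC932

s_0 = plaintext = 0x15C0E
s_1 = Round(s_0, k_0) = 0xB7DD3
s_2 = Round(s_1, k_1) = 0x71839
s_3 = Round(s_2, k_2) = 0xC5B4C
s_4 = Round(s_3, k_3) = 0xEC4E4
s_5 = Round(s_4, k_4) = 0xCC932
s_6 = Round(s_5, k_5) = 0xCAB91
s_7 = Round(s_6, k_6) = 0x09CC8
s_8 = Round(s_7, k_7) = 0x75A47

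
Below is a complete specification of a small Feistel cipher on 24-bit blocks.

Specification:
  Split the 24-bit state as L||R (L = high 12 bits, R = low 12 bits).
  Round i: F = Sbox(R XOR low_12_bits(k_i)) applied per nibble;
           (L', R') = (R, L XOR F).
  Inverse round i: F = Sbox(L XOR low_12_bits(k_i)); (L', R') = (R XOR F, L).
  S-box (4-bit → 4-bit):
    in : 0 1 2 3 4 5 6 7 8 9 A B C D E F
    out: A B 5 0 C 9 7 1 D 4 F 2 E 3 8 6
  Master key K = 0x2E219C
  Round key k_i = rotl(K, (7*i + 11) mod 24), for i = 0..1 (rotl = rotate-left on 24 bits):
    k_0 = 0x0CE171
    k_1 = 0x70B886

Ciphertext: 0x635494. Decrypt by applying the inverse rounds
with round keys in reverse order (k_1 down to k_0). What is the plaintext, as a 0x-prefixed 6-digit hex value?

0x5DCCB4

s_0 = ciphertext = 0x635494
s_1 = InvRound(s_0, k_1) = 0xCB4635
s_2 = InvRound(s_1, k_0) = 0x5DCCB4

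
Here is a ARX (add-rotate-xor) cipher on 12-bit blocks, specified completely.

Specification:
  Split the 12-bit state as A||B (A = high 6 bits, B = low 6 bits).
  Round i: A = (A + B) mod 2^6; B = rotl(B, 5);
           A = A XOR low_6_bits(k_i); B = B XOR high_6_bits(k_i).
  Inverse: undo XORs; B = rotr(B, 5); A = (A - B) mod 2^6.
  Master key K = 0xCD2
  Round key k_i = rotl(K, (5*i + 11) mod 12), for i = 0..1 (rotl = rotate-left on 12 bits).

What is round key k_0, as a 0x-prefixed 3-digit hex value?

0x669

K = 0xCD2
k_0 = rotl(K, (5*0+11) mod 12) = rotl(K, 11) = 0x669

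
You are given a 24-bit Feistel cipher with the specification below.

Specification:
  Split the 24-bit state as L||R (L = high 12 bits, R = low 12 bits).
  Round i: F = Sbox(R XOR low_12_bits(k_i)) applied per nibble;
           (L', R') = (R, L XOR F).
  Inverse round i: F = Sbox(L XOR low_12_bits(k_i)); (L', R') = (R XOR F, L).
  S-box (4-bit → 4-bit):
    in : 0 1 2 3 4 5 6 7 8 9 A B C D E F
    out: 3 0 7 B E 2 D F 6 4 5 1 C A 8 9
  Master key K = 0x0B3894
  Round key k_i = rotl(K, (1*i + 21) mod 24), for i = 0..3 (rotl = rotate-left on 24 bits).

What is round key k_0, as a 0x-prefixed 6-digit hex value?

0x816712

K = 0x0B3894
k_0 = rotl(K, (1*0+21) mod 24) = rotl(K, 21) = 0x816712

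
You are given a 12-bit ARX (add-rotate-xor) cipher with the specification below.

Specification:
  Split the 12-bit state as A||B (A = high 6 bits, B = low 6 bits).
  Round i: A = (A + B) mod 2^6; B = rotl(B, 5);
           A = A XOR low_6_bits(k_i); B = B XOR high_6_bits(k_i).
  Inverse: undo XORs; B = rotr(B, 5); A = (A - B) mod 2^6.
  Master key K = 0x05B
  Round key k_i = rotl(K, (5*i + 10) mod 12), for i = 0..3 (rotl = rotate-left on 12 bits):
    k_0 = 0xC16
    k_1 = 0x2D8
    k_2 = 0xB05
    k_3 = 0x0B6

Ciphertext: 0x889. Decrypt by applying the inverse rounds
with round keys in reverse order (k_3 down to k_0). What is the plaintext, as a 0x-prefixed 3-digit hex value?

0x75A

s_0 = ciphertext = 0x889
s_1 = InvRound(s_0, k_3) = 0xF96
s_2 = InvRound(s_1, k_2) = 0x1B5
s_3 = InvRound(s_2, k_1) = 0x87D
s_4 = InvRound(s_3, k_0) = 0x75A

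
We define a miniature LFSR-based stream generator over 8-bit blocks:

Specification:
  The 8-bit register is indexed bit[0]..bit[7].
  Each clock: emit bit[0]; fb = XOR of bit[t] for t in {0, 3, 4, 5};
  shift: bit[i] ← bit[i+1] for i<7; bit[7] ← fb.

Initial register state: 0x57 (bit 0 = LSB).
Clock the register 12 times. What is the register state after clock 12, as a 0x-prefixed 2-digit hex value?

reg_0 = 0x57
clock 1: out=1, reg = 0x2B
clock 2: out=1, reg = 0x95
clock 3: out=1, reg = 0x4A
clock 4: out=0, reg = 0xA5
clock 5: out=1, reg = 0x52
clock 6: out=0, reg = 0xA9
clock 7: out=1, reg = 0xD4
clock 8: out=0, reg = 0xEA
clock 9: out=0, reg = 0x75
clock 10: out=1, reg = 0xBA
clock 11: out=0, reg = 0xDD
clock 12: out=1, reg = 0xEE

0xEE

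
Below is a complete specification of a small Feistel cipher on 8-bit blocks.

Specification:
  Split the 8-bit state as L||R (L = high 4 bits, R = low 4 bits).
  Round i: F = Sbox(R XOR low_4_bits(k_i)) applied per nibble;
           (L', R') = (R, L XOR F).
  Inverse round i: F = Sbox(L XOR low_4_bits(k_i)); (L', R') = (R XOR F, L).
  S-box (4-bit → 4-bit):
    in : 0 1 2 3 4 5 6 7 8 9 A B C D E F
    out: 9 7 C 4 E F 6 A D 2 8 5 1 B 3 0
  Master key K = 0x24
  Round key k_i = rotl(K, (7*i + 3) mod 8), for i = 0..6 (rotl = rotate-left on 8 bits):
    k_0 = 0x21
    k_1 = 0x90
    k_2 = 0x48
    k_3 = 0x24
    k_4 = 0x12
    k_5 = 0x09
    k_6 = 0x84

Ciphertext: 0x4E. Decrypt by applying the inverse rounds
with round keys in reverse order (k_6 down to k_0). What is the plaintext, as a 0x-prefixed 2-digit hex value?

0x73

s_0 = ciphertext = 0x4E
s_1 = InvRound(s_0, k_6) = 0x74
s_2 = InvRound(s_1, k_5) = 0x77
s_3 = InvRound(s_2, k_4) = 0x87
s_4 = InvRound(s_3, k_3) = 0x68
s_5 = InvRound(s_4, k_2) = 0xB6
s_6 = InvRound(s_5, k_1) = 0x3B
s_7 = InvRound(s_6, k_0) = 0x73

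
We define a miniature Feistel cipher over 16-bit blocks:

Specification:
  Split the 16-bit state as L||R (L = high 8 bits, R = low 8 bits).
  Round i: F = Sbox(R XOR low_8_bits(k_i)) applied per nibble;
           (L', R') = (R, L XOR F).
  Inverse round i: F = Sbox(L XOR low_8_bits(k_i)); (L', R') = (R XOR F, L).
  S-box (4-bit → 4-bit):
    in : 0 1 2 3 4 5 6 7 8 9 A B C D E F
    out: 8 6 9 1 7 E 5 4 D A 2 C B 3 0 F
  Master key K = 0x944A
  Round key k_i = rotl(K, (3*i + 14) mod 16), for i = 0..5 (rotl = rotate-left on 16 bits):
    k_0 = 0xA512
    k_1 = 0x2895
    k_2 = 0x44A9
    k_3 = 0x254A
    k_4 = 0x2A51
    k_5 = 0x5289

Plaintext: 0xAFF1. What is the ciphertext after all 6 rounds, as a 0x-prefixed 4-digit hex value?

0xBA5D

s_0 = plaintext = 0xAFF1
s_1 = Round(s_0, k_0) = 0xF1AE
s_2 = Round(s_1, k_1) = 0xAEED
s_3 = Round(s_2, k_2) = 0xEDD9
s_4 = Round(s_3, k_3) = 0xD94C
s_5 = Round(s_4, k_4) = 0x4CBA
s_6 = Round(s_5, k_5) = 0xBA5D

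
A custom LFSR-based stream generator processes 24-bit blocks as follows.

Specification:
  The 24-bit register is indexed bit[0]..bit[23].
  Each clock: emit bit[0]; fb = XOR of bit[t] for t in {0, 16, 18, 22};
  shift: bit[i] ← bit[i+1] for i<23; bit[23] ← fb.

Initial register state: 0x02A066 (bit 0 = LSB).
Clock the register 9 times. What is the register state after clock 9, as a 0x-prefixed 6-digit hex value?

reg_0 = 0x02A066
clock 1: out=0, reg = 0x015033
clock 2: out=1, reg = 0x00A819
clock 3: out=1, reg = 0x80540C
clock 4: out=0, reg = 0x402A06
clock 5: out=0, reg = 0xA01503
clock 6: out=1, reg = 0xD00A81
clock 7: out=1, reg = 0x680540
clock 8: out=0, reg = 0xB402A0
clock 9: out=0, reg = 0xDA0150

0xDA0150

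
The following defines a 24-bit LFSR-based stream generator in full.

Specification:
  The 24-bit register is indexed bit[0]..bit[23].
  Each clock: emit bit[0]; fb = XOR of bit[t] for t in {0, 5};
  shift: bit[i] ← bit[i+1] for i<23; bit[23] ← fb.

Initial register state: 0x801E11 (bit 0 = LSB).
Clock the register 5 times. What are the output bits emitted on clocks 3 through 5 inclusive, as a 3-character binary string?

001

reg_0 = 0x801E11
clock 1: out=1, reg = 0xC00F08
clock 2: out=0, reg = 0x600784
clock 3: out=0, reg = 0x3003C2
clock 4: out=0, reg = 0x1801E1
clock 5: out=1, reg = 0x0C00F0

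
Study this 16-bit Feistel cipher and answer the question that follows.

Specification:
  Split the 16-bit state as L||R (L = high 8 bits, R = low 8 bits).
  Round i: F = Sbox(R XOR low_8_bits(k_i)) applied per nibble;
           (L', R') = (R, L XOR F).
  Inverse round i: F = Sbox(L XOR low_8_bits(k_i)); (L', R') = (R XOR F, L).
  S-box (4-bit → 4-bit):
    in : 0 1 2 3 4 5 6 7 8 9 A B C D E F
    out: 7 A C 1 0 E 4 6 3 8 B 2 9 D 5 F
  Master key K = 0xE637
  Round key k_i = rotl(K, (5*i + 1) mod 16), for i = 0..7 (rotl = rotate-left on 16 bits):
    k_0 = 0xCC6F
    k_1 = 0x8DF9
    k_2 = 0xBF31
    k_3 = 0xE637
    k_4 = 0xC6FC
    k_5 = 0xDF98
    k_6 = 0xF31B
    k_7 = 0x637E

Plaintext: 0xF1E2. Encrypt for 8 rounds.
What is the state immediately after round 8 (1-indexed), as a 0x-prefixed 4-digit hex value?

s_0 = plaintext = 0xF1E2
s_1 = Round(s_0, k_0) = 0xE2CC
s_2 = Round(s_1, k_1) = 0xCCFC
s_3 = Round(s_2, k_2) = 0xFC51
s_4 = Round(s_3, k_3) = 0x51B8
s_5 = Round(s_4, k_4) = 0xB851
s_6 = Round(s_5, k_5) = 0x5120
s_7 = Round(s_6, k_6) = 0x2043
s_8 = Round(s_7, k_7) = 0x433D

0x433D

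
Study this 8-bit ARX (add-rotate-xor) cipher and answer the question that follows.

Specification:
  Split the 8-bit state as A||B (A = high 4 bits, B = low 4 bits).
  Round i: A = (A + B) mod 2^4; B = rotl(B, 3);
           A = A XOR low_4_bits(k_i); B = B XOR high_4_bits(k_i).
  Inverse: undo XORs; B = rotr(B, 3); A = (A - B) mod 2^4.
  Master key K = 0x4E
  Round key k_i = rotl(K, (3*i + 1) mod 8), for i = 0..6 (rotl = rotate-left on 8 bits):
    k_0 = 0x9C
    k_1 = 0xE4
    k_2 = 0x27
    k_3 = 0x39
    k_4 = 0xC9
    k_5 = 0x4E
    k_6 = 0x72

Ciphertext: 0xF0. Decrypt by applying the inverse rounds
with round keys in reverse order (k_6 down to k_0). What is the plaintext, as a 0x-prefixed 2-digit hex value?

0x29

s_0 = ciphertext = 0xF0
s_1 = InvRound(s_0, k_6) = 0xFE
s_2 = InvRound(s_1, k_5) = 0xC5
s_3 = InvRound(s_2, k_4) = 0x23
s_4 = InvRound(s_3, k_3) = 0xB0
s_5 = InvRound(s_4, k_2) = 0x84
s_6 = InvRound(s_5, k_1) = 0x75
s_7 = InvRound(s_6, k_0) = 0x29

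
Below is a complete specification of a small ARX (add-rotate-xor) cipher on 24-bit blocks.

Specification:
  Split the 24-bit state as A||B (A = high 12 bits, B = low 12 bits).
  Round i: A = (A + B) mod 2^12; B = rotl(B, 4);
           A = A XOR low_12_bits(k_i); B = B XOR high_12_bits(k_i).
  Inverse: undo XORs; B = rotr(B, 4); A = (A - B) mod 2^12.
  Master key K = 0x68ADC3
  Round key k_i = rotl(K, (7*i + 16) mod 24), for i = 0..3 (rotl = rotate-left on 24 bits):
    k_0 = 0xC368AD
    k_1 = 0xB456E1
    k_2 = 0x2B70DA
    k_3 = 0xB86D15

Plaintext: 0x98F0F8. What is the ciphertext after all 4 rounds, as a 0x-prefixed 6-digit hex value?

s_0 = plaintext = 0x98F0F8
s_1 = Round(s_0, k_0) = 0x22A3B6
s_2 = Round(s_1, k_1) = 0x301026
s_3 = Round(s_2, k_2) = 0x3FD0D7
s_4 = Round(s_3, k_3) = 0x9C16F6

0x9C16F6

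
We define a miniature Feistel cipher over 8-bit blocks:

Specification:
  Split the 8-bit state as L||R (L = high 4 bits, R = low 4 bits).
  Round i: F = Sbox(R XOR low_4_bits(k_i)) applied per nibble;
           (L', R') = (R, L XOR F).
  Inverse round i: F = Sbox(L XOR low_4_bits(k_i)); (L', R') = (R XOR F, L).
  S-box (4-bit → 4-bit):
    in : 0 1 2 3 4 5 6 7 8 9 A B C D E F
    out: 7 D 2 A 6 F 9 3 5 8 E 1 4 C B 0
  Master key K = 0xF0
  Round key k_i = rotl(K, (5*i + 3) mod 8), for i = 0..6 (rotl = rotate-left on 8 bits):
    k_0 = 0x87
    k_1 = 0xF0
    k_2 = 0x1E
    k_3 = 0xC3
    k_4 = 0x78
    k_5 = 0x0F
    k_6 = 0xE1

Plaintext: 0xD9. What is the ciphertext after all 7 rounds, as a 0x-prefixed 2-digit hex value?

0xE7

s_0 = plaintext = 0xD9
s_1 = Round(s_0, k_0) = 0x96
s_2 = Round(s_1, k_1) = 0x60
s_3 = Round(s_2, k_2) = 0x0D
s_4 = Round(s_3, k_3) = 0xDB
s_5 = Round(s_4, k_4) = 0xB7
s_6 = Round(s_5, k_5) = 0x7E
s_7 = Round(s_6, k_6) = 0xE7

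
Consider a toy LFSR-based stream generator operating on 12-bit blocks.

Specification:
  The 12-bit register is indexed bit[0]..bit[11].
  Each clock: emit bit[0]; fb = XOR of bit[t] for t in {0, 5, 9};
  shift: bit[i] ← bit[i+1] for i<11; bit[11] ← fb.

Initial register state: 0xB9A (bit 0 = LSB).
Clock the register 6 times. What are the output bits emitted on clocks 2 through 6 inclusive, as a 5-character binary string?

10110

reg_0 = 0xB9A
clock 1: out=0, reg = 0xDCD
clock 2: out=1, reg = 0xEE6
clock 3: out=0, reg = 0x773
clock 4: out=1, reg = 0xBB9
clock 5: out=1, reg = 0xDDC
clock 6: out=0, reg = 0x6EE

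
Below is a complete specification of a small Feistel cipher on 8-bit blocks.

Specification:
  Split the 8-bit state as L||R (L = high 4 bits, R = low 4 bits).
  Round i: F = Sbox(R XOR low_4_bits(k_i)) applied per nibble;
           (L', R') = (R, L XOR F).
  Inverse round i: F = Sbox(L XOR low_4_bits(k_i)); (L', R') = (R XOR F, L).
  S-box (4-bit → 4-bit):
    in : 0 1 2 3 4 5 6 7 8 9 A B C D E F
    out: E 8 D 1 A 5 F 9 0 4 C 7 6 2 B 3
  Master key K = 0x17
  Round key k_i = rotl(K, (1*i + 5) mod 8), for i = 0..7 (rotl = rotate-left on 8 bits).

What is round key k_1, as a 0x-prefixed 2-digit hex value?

0xC5

K = 0x17
k_0 = rotl(K, (1*0+5) mod 8) = rotl(K, 5) = 0xE2
k_1 = rotl(K, (1*1+5) mod 8) = rotl(K, 6) = 0xC5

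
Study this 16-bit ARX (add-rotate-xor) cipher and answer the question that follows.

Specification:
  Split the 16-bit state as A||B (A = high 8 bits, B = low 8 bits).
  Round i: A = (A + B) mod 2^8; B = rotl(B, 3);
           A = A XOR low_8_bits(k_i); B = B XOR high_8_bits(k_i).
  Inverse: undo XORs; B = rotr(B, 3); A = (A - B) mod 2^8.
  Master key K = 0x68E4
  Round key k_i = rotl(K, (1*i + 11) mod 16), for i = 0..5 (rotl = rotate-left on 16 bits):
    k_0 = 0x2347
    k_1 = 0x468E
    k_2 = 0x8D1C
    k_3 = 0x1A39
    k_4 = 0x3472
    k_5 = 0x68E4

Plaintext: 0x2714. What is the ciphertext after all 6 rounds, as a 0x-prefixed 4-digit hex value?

0x34F1

s_0 = plaintext = 0x2714
s_1 = Round(s_0, k_0) = 0x7C83
s_2 = Round(s_1, k_1) = 0x715A
s_3 = Round(s_2, k_2) = 0xD75F
s_4 = Round(s_3, k_3) = 0x0FE0
s_5 = Round(s_4, k_4) = 0x9D33
s_6 = Round(s_5, k_5) = 0x34F1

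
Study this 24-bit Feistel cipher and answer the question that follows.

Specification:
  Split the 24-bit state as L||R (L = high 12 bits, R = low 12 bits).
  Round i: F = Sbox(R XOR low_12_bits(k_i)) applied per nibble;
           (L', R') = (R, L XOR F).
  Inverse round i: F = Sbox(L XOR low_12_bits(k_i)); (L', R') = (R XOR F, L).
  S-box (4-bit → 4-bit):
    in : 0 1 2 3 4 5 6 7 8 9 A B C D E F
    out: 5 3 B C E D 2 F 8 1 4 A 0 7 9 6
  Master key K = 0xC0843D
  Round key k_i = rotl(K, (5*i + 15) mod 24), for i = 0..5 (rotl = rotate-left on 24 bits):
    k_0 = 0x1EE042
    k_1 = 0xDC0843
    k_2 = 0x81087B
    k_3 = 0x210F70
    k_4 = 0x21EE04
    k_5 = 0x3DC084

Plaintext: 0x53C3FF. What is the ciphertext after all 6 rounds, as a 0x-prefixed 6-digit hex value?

s_0 = plaintext = 0x53C3FF
s_1 = Round(s_0, k_0) = 0x3FF99B
s_2 = Round(s_1, k_1) = 0x99B087
s_3 = Round(s_2, k_2) = 0x0871FB
s_4 = Round(s_3, k_3) = 0x1FB90D
s_5 = Round(s_4, k_4) = 0x90DEAA
s_6 = Round(s_5, k_5) = 0xEAA0B4

0xEAA0B4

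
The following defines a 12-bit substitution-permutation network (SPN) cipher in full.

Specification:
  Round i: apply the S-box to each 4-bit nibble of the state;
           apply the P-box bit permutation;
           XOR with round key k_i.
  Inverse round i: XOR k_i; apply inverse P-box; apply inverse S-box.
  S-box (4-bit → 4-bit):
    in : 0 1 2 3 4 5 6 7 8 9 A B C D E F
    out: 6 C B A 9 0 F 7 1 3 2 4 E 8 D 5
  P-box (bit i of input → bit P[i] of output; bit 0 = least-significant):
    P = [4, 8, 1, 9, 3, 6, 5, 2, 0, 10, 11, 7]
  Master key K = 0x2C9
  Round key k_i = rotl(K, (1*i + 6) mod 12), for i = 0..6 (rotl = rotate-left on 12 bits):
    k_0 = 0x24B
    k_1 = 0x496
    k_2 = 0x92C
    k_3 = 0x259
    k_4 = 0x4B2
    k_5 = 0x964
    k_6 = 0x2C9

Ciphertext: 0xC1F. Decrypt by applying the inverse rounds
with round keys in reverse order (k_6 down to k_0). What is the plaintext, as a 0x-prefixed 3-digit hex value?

0x203

s_0 = ciphertext = 0xC1F
s_1 = InvRound(s_0, k_6) = 0xC3E
s_2 = InvRound(s_1, k_5) = 0xA97
s_3 = InvRound(s_2, k_4) = 0x71D
s_4 = InvRound(s_3, k_3) = 0xA3A
s_5 = InvRound(s_4, k_2) = 0x5D6
s_6 = InvRound(s_5, k_1) = 0x5AA
s_7 = InvRound(s_6, k_0) = 0x203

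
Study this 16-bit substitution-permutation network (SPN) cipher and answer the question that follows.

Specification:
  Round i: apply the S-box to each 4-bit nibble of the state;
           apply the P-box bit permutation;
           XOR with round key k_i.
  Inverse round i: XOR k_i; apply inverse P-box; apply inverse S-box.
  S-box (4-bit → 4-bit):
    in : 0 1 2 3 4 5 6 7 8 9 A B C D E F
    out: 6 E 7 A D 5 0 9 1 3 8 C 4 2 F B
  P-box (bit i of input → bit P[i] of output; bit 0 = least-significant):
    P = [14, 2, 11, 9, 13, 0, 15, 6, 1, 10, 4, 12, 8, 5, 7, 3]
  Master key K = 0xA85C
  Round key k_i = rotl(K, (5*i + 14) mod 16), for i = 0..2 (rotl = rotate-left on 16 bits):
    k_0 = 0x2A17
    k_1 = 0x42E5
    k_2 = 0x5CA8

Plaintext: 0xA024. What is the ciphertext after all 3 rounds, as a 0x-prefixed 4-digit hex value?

s_0 = plaintext = 0xA024
s_1 = Round(s_0, k_0) = 0xC40E
s_2 = Round(s_1, k_1) = 0x9872
s_3 = Round(s_2, k_2) = 0x35CE

0x35CE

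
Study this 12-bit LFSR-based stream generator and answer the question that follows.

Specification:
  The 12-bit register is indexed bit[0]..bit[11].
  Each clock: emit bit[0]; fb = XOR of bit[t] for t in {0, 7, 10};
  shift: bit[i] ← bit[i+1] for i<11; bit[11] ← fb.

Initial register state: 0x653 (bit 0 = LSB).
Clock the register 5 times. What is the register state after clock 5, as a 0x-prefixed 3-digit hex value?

0x332

reg_0 = 0x653
clock 1: out=1, reg = 0x329
clock 2: out=1, reg = 0x994
clock 3: out=0, reg = 0xCCA
clock 4: out=0, reg = 0x665
clock 5: out=1, reg = 0x332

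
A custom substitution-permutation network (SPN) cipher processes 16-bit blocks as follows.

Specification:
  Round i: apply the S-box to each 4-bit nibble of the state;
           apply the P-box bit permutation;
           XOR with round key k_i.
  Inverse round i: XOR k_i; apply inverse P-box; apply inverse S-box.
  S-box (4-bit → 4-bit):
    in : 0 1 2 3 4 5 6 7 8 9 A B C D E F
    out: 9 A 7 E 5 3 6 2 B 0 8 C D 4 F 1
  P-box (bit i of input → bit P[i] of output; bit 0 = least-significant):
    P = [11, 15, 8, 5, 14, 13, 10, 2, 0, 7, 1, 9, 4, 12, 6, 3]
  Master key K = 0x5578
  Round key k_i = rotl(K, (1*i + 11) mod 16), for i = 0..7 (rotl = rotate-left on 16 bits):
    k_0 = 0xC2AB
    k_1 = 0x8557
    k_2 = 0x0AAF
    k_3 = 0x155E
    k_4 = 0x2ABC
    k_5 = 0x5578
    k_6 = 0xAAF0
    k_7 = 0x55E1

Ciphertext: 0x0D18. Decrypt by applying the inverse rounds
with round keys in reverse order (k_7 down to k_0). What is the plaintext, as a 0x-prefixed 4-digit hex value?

0xA07D

s_0 = ciphertext = 0x0D18
s_1 = InvRound(s_0, k_7) = 0xE5F0
s_2 = InvRound(s_1, k_6) = 0x9A44
s_3 = InvRound(s_2, k_5) = 0x0ACE
s_4 = InvRound(s_3, k_4) = 0x4D7A
s_5 = InvRound(s_4, k_3) = 0x7900
s_6 = InvRound(s_5, k_2) = 0x1E8B
s_7 = InvRound(s_6, k_1) = 0xE1A2
s_8 = InvRound(s_7, k_0) = 0xA07D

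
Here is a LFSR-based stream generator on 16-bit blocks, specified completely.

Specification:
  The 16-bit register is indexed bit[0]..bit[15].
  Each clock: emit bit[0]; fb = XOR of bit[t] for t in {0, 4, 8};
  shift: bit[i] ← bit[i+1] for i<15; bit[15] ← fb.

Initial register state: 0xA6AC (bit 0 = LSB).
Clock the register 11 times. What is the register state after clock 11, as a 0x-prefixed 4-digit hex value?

0x8C14

reg_0 = 0xA6AC
clock 1: out=0, reg = 0x5356
clock 2: out=0, reg = 0x29AB
clock 3: out=1, reg = 0x14D5
clock 4: out=1, reg = 0x0A6A
clock 5: out=0, reg = 0x0535
clock 6: out=1, reg = 0x829A
clock 7: out=0, reg = 0xC14D
clock 8: out=1, reg = 0x60A6
clock 9: out=0, reg = 0x3053
clock 10: out=1, reg = 0x1829
clock 11: out=1, reg = 0x8C14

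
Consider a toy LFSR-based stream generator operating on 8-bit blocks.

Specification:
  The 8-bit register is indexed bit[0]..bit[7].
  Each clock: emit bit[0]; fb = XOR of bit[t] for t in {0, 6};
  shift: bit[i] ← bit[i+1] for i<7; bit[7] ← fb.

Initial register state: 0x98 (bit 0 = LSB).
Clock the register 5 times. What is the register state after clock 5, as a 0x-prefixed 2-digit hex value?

reg_0 = 0x98
clock 1: out=0, reg = 0x4C
clock 2: out=0, reg = 0xA6
clock 3: out=0, reg = 0x53
clock 4: out=1, reg = 0x29
clock 5: out=1, reg = 0x94

0x94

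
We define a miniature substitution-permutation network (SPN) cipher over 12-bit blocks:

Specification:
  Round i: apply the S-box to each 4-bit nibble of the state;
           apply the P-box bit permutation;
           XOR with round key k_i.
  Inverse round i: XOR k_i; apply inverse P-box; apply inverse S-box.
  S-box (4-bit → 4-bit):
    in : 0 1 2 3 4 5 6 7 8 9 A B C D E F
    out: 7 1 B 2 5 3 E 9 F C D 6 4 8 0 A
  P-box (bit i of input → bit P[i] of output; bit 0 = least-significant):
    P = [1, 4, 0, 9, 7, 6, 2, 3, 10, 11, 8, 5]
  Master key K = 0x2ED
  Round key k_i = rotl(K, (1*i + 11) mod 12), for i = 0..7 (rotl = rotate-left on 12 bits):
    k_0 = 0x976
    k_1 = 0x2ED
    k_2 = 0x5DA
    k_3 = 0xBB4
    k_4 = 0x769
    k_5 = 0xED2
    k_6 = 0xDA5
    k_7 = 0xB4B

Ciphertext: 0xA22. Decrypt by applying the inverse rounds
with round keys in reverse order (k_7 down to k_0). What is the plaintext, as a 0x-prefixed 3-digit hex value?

0x7C1

s_0 = ciphertext = 0xA22
s_1 = InvRound(s_0, k_7) = 0x9FC
s_2 = InvRound(s_1, k_6) = 0x1FB
s_3 = InvRound(s_2, k_5) = 0x8D9
s_4 = InvRound(s_3, k_4) = 0x81F
s_5 = InvRound(s_4, k_3) = 0x97A
s_6 = InvRound(s_5, k_2) = 0x21E
s_7 = InvRound(s_6, k_1) = 0xD50
s_8 = InvRound(s_7, k_0) = 0x7C1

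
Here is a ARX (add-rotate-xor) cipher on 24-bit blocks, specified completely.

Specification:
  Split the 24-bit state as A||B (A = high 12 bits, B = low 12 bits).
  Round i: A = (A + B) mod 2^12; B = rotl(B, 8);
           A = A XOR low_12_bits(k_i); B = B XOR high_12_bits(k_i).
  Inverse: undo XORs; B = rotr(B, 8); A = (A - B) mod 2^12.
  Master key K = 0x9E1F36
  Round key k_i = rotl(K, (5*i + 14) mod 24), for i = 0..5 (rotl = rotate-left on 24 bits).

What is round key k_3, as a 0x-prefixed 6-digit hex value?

0xC3E6D3

K = 0x9E1F36
k_0 = rotl(K, (5*0+14) mod 24) = rotl(K, 14) = 0xCDA787
k_1 = rotl(K, (5*1+14) mod 24) = rotl(K, 19) = 0xB4F0F9
k_2 = rotl(K, (5*2+14) mod 24) = rotl(K, 0) = 0x9E1F36
k_3 = rotl(K, (5*3+14) mod 24) = rotl(K, 5) = 0xC3E6D3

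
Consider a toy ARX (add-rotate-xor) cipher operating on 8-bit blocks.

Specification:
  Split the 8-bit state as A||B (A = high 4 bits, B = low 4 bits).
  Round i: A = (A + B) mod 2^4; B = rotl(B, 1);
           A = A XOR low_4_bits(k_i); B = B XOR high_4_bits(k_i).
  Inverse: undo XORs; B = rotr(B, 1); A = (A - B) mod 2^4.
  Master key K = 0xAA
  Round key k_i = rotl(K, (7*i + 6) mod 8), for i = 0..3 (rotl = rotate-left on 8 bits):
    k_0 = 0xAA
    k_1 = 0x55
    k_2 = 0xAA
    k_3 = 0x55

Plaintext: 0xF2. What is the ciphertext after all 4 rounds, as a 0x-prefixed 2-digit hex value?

s_0 = plaintext = 0xF2
s_1 = Round(s_0, k_0) = 0xBE
s_2 = Round(s_1, k_1) = 0xC8
s_3 = Round(s_2, k_2) = 0xEB
s_4 = Round(s_3, k_3) = 0xC2

0xC2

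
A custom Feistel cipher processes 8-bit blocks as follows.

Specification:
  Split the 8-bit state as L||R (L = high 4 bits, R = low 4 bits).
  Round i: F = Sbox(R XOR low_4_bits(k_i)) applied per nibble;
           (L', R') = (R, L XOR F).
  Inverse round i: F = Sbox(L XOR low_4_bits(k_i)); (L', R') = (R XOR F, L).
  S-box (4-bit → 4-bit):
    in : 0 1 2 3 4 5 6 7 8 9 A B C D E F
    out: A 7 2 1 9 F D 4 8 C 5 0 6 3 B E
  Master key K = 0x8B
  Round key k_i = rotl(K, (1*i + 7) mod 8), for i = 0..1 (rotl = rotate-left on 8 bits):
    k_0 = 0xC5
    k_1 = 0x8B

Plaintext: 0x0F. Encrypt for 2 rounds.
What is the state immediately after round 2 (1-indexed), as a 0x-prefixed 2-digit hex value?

0x54

s_0 = plaintext = 0x0F
s_1 = Round(s_0, k_0) = 0xF5
s_2 = Round(s_1, k_1) = 0x54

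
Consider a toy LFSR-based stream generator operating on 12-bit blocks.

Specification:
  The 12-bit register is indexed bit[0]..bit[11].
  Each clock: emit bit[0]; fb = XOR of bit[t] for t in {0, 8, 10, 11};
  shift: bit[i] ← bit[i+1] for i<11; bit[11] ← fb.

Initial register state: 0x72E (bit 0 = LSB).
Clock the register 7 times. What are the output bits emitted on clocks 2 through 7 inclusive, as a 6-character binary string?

111010

reg_0 = 0x72E
clock 1: out=0, reg = 0x397
clock 2: out=1, reg = 0x1CB
clock 3: out=1, reg = 0x0E5
clock 4: out=1, reg = 0x872
clock 5: out=0, reg = 0xC39
clock 6: out=1, reg = 0xE1C
clock 7: out=0, reg = 0x70E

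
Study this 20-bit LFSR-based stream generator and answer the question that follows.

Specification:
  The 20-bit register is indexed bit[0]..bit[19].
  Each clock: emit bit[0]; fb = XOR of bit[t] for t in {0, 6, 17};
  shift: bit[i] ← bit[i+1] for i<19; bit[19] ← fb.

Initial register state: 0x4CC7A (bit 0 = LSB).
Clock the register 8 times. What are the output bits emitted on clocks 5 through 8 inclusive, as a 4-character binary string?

1110

reg_0 = 0x4CC7A
clock 1: out=0, reg = 0xA663D
clock 2: out=1, reg = 0x5331E
clock 3: out=0, reg = 0x2998F
clock 4: out=1, reg = 0x14CC7
clock 5: out=1, reg = 0x0A663
clock 6: out=1, reg = 0x05331
clock 7: out=1, reg = 0x82998
clock 8: out=0, reg = 0x414CC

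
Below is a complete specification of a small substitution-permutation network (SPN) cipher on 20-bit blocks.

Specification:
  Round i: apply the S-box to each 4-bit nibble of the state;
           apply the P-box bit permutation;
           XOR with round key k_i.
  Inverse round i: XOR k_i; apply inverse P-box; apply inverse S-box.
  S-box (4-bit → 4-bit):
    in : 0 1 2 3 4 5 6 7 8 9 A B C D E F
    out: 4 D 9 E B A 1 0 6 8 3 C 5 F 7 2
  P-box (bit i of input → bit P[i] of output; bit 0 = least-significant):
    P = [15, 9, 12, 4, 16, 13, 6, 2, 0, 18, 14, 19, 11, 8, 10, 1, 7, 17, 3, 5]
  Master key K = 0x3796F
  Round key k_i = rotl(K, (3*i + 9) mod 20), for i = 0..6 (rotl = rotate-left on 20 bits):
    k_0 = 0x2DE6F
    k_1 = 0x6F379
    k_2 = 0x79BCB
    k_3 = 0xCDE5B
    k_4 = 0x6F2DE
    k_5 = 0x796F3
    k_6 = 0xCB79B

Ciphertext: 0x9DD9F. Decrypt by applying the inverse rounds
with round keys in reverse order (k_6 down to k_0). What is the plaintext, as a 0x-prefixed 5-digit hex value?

0xDED39

s_0 = ciphertext = 0x9DD9F
s_1 = InvRound(s_0, k_6) = 0x7684F
s_2 = InvRound(s_1, k_5) = 0x1C05D
s_3 = InvRound(s_2, k_4) = 0xA9AA8
s_4 = InvRound(s_3, k_3) = 0x4BE09
s_5 = InvRound(s_4, k_2) = 0xA37E7
s_6 = InvRound(s_5, k_1) = 0xCB392
s_7 = InvRound(s_6, k_0) = 0xDED39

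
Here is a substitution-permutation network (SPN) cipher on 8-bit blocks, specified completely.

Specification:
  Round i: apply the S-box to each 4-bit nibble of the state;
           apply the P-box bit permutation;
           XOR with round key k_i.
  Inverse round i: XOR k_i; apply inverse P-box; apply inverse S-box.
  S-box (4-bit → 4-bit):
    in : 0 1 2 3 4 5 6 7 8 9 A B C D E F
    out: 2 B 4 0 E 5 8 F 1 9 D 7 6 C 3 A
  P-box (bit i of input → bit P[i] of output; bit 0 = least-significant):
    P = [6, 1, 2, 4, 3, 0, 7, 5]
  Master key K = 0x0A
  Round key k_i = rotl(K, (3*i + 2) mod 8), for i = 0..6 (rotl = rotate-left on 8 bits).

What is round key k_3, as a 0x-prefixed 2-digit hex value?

0x50

K = 0x0A
k_0 = rotl(K, (3*0+2) mod 8) = rotl(K, 2) = 0x28
k_1 = rotl(K, (3*1+2) mod 8) = rotl(K, 5) = 0x41
k_2 = rotl(K, (3*2+2) mod 8) = rotl(K, 0) = 0x0A
k_3 = rotl(K, (3*3+2) mod 8) = rotl(K, 3) = 0x50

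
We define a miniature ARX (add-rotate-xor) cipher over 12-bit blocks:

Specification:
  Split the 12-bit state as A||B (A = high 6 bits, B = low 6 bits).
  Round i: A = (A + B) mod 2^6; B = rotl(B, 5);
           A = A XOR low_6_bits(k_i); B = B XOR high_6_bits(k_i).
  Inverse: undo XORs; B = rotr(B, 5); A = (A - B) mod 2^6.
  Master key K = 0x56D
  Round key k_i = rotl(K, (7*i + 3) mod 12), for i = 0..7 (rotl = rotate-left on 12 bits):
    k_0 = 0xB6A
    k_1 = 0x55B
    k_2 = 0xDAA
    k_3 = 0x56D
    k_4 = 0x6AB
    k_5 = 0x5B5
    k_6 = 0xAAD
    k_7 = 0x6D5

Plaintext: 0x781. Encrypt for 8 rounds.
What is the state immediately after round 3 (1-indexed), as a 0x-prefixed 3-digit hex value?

0x98F

s_0 = plaintext = 0x781
s_1 = Round(s_0, k_0) = 0xD4D
s_2 = Round(s_1, k_1) = 0x673
s_3 = Round(s_2, k_2) = 0x98F
s_4 = Round(s_3, k_3) = 0x632
s_5 = Round(s_4, k_4) = 0x843
s_6 = Round(s_5, k_5) = 0x477
s_7 = Round(s_6, k_6) = 0x951
s_8 = Round(s_7, k_7) = 0x8F3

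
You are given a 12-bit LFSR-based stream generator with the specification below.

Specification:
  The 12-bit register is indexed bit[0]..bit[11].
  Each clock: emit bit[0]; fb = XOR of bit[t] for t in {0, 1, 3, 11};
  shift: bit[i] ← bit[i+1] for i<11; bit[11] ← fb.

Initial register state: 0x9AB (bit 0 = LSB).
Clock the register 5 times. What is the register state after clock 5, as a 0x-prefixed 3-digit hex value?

0x34D

reg_0 = 0x9AB
clock 1: out=1, reg = 0x4D5
clock 2: out=1, reg = 0xA6A
clock 3: out=0, reg = 0xD35
clock 4: out=1, reg = 0x69A
clock 5: out=0, reg = 0x34D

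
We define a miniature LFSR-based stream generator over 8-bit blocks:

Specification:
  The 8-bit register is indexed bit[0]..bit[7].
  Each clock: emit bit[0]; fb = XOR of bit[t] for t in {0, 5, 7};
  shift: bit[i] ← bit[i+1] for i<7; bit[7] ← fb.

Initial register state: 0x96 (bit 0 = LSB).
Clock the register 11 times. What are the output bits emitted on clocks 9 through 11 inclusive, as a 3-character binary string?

100

reg_0 = 0x96
clock 1: out=0, reg = 0xCB
clock 2: out=1, reg = 0x65
clock 3: out=1, reg = 0x32
clock 4: out=0, reg = 0x99
clock 5: out=1, reg = 0x4C
clock 6: out=0, reg = 0x26
clock 7: out=0, reg = 0x93
clock 8: out=1, reg = 0x49
clock 9: out=1, reg = 0xA4
clock 10: out=0, reg = 0x52
clock 11: out=0, reg = 0x29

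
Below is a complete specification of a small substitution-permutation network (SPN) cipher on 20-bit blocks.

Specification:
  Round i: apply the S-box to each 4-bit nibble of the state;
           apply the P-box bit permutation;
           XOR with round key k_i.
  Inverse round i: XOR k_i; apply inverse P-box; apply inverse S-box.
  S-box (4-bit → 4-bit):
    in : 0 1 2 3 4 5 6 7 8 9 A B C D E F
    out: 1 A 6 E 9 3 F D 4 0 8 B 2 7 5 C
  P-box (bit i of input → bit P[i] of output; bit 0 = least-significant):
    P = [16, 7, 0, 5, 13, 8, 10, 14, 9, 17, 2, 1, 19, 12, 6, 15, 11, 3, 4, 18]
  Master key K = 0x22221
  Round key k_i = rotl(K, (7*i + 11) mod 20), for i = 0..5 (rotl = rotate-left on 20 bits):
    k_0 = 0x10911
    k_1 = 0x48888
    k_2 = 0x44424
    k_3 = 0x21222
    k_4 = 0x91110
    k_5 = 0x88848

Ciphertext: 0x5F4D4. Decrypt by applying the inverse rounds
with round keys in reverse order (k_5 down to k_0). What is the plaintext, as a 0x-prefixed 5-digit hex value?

s_0 = ciphertext = 0x5F4D4
s_1 = InvRound(s_0, k_5) = 0x65875
s_2 = InvRound(s_1, k_4) = 0x4E217
s_3 = InvRound(s_2, k_3) = 0xF124F
s_4 = InvRound(s_3, k_2) = 0xCDBF7
s_5 = InvRound(s_4, k_1) = 0x2D71F
s_6 = InvRound(s_5, k_0) = 0x516F0

0x516F0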